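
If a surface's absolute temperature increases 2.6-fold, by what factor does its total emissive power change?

P ∝ T⁴, so the power scales as (2.6)⁴ = 45.7.

factor ≈ 45.7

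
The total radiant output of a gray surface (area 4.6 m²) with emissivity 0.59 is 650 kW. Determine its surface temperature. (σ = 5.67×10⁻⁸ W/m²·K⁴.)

T ≈ 1430 K

From P = εσAT⁴, T = (P / εσA)^(1/4) = (6.50×10^5 / (0.59 × 5.67×10⁻⁸ × 4.60))^(1/4).
T = (4.22×10^12)^(1/4) = 1430 K.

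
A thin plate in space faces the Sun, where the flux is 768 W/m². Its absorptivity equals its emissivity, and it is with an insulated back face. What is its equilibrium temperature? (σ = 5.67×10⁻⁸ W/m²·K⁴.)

Absorbed flux αS = emitted flux εσT⁴ (one radiating face); with α = ε, T = (S/σ)^(1/4).
T = (768 / 5.67×10⁻⁸)^(1/4) = (1.35×10^10)^(1/4).
T = 341 K.

T ≈ 341 K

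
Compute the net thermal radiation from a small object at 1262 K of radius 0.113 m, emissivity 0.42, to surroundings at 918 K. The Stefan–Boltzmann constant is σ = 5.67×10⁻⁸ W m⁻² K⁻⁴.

A = 4πr² = 4π × (0.113)² = 0.160 m².
Q = εσA(T⁴ − T_s⁴). T⁴ − T_s⁴ = (1262)⁴ − (918)⁴ = 2.54×10^12 − 7.10×10^11 = 1.83×10^12 K⁴.
Q = 0.42 × 5.67×10⁻⁸ × 0.160 × 1.83×10^12 = 6980 W.

Q ≈ 6980 W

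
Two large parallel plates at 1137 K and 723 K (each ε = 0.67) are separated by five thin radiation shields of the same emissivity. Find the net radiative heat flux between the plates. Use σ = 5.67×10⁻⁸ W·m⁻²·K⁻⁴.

Each of the 6 gaps contributes resistance (2/ε − 1) = 2/0.67 − 1 = 1.985; total = 11.91.
q = σ(T₁⁴ − T₂⁴) / 11.91 = 5.67×10⁻⁸ × 1.40×10^12 / 11.91 = 6660 W/m².

q ≈ 6660 W/m²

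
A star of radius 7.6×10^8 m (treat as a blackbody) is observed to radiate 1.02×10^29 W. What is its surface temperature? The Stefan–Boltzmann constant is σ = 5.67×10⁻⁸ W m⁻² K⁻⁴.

T ≈ 22300 K

A = 4πr² = 4π × (7.6×10^8)² = 7.26×10^18 m².
From P = σAT⁴, T = (P / σA)^(1/4) = (1.02×10^29 / (5.67×10⁻⁸ × 7.26×10^18))^(1/4).
T = (2.48×10^17)^(1/4) = 22300 K.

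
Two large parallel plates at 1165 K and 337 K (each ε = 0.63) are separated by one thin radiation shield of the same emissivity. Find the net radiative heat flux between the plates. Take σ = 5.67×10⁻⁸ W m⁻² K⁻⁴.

Each of the 2 gaps contributes resistance (2/ε − 1) = 2/0.63 − 1 = 2.175; total = 4.349.
q = σ(T₁⁴ − T₂⁴) / 4.349 = 5.67×10⁻⁸ × 1.83×10^12 / 4.349 = 23800 W/m².

q ≈ 23800 W/m²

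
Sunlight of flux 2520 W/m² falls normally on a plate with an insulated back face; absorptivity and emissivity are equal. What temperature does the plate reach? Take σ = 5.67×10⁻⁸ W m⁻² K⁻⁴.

Absorbed flux αS = emitted flux εσT⁴ (one radiating face); with α = ε, T = (S/σ)^(1/4).
T = (2520 / 5.67×10⁻⁸)^(1/4) = (4.44×10^10)^(1/4).
T = 459 K.

T ≈ 459 K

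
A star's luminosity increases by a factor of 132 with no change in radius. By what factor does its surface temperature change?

P ∝ T⁴ ⇒ T ∝ P^(1/4), so T scales by (132)^(1/4) = 3.39.

factor ≈ 3.39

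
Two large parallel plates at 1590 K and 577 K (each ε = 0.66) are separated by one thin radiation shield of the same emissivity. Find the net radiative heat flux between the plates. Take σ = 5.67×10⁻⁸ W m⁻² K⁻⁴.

q ≈ 87700 W/m²

Each of the 2 gaps contributes resistance (2/ε − 1) = 2/0.66 − 1 = 2.030; total = 4.061.
q = σ(T₁⁴ − T₂⁴) / 4.061 = 5.67×10⁻⁸ × 6.28×10^12 / 4.061 = 87700 W/m².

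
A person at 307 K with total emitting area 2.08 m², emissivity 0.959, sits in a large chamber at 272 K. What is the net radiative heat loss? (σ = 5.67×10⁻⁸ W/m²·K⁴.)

Q ≈ 386 W

Q = εσA(T⁴ − T_s⁴). T⁴ − T_s⁴ = (307)⁴ − (272)⁴ = 8.88×10^9 − 5.47×10^9 = 3.41×10^9 K⁴.
Q = 0.959 × 5.67×10⁻⁸ × 2.08 × 3.41×10^9 = 386 W.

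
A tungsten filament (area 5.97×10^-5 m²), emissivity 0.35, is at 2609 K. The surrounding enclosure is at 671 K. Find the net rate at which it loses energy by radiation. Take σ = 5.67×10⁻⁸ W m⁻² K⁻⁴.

Q ≈ 54.7 W

Q = εσA(T⁴ − T_s⁴). T⁴ − T_s⁴ = (2609)⁴ − (671)⁴ = 4.63×10^13 − 2.03×10^11 = 4.61×10^13 K⁴.
Q = 0.35 × 5.67×10⁻⁸ × 5.97×10^-5 × 4.61×10^13 = 54.7 W.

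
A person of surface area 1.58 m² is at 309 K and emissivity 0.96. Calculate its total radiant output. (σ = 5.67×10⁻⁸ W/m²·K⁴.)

P = εσAT⁴ = 0.96 × 5.67×10⁻⁸ × 1.58 × (309)⁴ = 0.96 × 5.67×10⁻⁸ × 1.58 × 9.12×10^9.
P = 784 W.

P ≈ 784 W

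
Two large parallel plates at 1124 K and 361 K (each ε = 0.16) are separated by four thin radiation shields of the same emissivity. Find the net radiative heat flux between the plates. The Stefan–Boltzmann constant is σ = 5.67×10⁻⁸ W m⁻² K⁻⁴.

q ≈ 1560 W/m²

Each of the 5 gaps contributes resistance (2/ε − 1) = 2/0.16 − 1 = 11.50; total = 57.50.
q = σ(T₁⁴ − T₂⁴) / 57.50 = 5.67×10⁻⁸ × 1.58×10^12 / 57.50 = 1560 W/m².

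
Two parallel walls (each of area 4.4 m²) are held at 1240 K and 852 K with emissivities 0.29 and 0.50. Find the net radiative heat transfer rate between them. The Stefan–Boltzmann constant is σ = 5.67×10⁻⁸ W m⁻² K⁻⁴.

For two large parallel gray plates, q = σ(T₁⁴ − T₂⁴) / (1/ε₁ + 1/ε₂ − 1).
1/ε₁ + 1/ε₂ − 1 = 1/0.29 + 1/0.50 − 1 = 4.448.
T₁⁴ − T₂⁴ = 2.36×10^12 − 5.27×10^11 = 1.84×10^12 K⁴.
q = 5.67×10⁻⁸ × 1.84×10^12 / 4.448 = 23400 W/m².
Q = q·A = 23400 × 4.4 = 1.03×10^5 W.

Q ≈ 1.03×10^5 W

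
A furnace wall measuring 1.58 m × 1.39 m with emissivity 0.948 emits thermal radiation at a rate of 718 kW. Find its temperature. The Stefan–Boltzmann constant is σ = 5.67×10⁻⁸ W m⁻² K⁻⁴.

T ≈ 1570 K

A = 1.58 × 1.39 = 2.20 m².
From P = εσAT⁴, T = (P / εσA)^(1/4) = (7.18×10^5 / (0.948 × 5.67×10⁻⁸ × 2.20))^(1/4).
T = (6.08×10^12)^(1/4) = 1570 K.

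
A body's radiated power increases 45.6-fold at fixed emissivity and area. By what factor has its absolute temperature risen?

factor ≈ 2.60

P ∝ T⁴ ⇒ T ∝ P^(1/4), so T scales by (45.6)^(1/4) = 2.60.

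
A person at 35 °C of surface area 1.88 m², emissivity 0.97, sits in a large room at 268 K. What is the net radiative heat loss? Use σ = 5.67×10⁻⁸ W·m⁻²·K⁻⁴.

Q ≈ 397 W

Convert: 35 °C = 308 K.
Q = εσA(T⁴ − T_s⁴). T⁴ − T_s⁴ = (308)⁴ − (268)⁴ = 9.00×10^9 − 5.16×10^9 = 3.84×10^9 K⁴.
Q = 0.97 × 5.67×10⁻⁸ × 1.88 × 3.84×10^9 = 397 W.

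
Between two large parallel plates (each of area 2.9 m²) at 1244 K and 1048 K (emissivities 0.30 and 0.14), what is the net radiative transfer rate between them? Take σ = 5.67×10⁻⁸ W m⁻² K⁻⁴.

For two large parallel gray plates, q = σ(T₁⁴ − T₂⁴) / (1/ε₁ + 1/ε₂ − 1).
1/ε₁ + 1/ε₂ − 1 = 1/0.30 + 1/0.14 − 1 = 9.476.
T₁⁴ − T₂⁴ = 2.39×10^12 − 1.21×10^12 = 1.19×10^12 K⁴.
q = 5.67×10⁻⁸ × 1.19×10^12 / 9.476 = 7110 W/m².
Q = q·A = 7110 × 2.9 = 20600 W.

Q ≈ 20600 W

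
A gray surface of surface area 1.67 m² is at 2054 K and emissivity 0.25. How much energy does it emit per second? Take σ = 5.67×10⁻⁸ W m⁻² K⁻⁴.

P ≈ 4.21×10^5 W

Stefan–Boltzmann: P = εσAT⁴ = 0.25 × 5.67×10⁻⁸ × 1.67 × (2054)⁴ = 0.25 × 5.67×10⁻⁸ × 1.67 × 1.78×10^13.
P = 4.21×10^5 W.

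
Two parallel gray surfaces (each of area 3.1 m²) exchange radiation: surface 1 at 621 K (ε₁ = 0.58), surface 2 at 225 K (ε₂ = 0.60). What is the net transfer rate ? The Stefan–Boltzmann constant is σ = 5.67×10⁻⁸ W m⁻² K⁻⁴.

Q ≈ 10700 W

For two large parallel gray plates, q = σ(T₁⁴ − T₂⁴) / (1/ε₁ + 1/ε₂ − 1).
1/ε₁ + 1/ε₂ − 1 = 1/0.58 + 1/0.60 − 1 = 2.391.
T₁⁴ − T₂⁴ = 1.49×10^11 − 2.56×10^9 = 1.46×10^11 K⁴.
q = 5.67×10⁻⁸ × 1.46×10^11 / 2.391 = 3470 W/m².
Q = q·A = 3470 × 3.1 = 10700 W.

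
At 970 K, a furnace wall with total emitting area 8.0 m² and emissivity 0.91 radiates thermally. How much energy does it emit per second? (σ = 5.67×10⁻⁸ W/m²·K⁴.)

P ≈ 3.65×10^5 W

Stefan–Boltzmann: P = εσAT⁴ = 0.91 × 5.67×10⁻⁸ × 8.00 × (970)⁴ = 0.91 × 5.67×10⁻⁸ × 8.00 × 8.85×10^11.
P = 3.65×10^5 W.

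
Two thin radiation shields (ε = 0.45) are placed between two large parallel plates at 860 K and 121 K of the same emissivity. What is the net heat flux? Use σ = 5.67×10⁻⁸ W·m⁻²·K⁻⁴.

q ≈ 3000 W/m²

Each of the 3 gaps contributes resistance (2/ε − 1) = 2/0.45 − 1 = 3.444; total = 10.33.
q = σ(T₁⁴ − T₂⁴) / 10.33 = 5.67×10⁻⁸ × 5.47×10^11 / 10.33 = 3000 W/m².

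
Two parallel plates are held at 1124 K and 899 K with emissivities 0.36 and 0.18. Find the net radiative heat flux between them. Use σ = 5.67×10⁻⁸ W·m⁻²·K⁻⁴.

q ≈ 7290 W/m²

For two large parallel gray plates, q = σ(T₁⁴ − T₂⁴) / (1/ε₁ + 1/ε₂ − 1).
1/ε₁ + 1/ε₂ − 1 = 1/0.36 + 1/0.18 − 1 = 7.333.
T₁⁴ − T₂⁴ = 1.60×10^12 − 6.53×10^11 = 9.43×10^11 K⁴.
q = 5.67×10⁻⁸ × 9.43×10^11 / 7.333 = 7290 W/m².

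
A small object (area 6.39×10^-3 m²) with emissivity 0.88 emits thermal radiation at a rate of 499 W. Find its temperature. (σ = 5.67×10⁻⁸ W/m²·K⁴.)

From P = εσAT⁴, T = (P / εσA)^(1/4) = (499 / (0.88 × 5.67×10⁻⁸ × 6.39×10^-3))^(1/4).
T = (1.57×10^12)^(1/4) = 1120 K.

T ≈ 1120 K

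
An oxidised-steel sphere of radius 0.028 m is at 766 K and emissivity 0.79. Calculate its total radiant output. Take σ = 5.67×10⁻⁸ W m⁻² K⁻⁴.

A = 4πr² = 4π × (0.028)² = 9.85×10^-3 m².
Stefan–Boltzmann: P = εσAT⁴ = 0.79 × 5.67×10⁻⁸ × 9.85×10^-3 × (766)⁴ = 0.79 × 5.67×10⁻⁸ × 9.85×10^-3 × 3.44×10^11.
P = 152 W.

P ≈ 152 W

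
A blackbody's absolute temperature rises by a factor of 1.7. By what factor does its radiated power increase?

factor ≈ 8.35

P ∝ T⁴, so the power scales as (1.7)⁴ = 8.35.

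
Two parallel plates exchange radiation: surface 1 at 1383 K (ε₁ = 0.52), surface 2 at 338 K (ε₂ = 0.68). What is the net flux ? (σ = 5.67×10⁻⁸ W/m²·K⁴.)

For two large parallel gray plates, q = σ(T₁⁴ − T₂⁴) / (1/ε₁ + 1/ε₂ − 1).
1/ε₁ + 1/ε₂ − 1 = 1/0.52 + 1/0.68 − 1 = 2.394.
T₁⁴ − T₂⁴ = 3.66×10^12 − 1.31×10^10 = 3.65×10^12 K⁴.
q = 5.67×10⁻⁸ × 3.65×10^12 / 2.394 = 86300 W/m².

q ≈ 86300 W/m²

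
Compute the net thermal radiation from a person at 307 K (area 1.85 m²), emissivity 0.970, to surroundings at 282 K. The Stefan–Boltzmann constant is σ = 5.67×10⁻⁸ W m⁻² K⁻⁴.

Q = εσA(T⁴ − T_s⁴). T⁴ − T_s⁴ = (307)⁴ − (282)⁴ = 8.88×10^9 − 6.32×10^9 = 2.56×10^9 K⁴.
Q = 0.970 × 5.67×10⁻⁸ × 1.85 × 2.56×10^9 = 260 W.

Q ≈ 260 W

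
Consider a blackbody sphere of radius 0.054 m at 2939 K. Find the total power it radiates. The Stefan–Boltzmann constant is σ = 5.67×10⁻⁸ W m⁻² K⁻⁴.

P ≈ 1.55×10^5 W

A = 4πr² = 4π × (0.054)² = 0.0366 m².
P = σAT⁴ = 5.67×10⁻⁸ × 0.0366 × (2939)⁴ = 5.67×10⁻⁸ × 0.0366 × 7.46×10^13.
P = 1.55×10^5 W.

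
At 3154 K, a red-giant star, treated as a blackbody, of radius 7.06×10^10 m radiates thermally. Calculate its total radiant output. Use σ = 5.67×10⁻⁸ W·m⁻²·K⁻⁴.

A = 4πr² = 4π × (7.06×10^10)² = 6.26×10^22 m².
P = σAT⁴ = 5.67×10⁻⁸ × 6.26×10^22 × (3154)⁴ = 5.67×10⁻⁸ × 6.26×10^22 × 9.90×10^13.
P = 3.51×10^29 W.

P ≈ 3.51×10^29 W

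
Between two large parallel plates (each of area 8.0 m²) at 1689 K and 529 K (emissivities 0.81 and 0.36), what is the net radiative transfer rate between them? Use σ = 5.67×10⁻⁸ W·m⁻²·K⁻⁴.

Q ≈ 1.21×10^6 W

For two large parallel gray plates, q = σ(T₁⁴ − T₂⁴) / (1/ε₁ + 1/ε₂ − 1).
1/ε₁ + 1/ε₂ − 1 = 1/0.81 + 1/0.36 − 1 = 3.012.
T₁⁴ − T₂⁴ = 8.14×10^12 − 7.83×10^10 = 8.06×10^12 K⁴.
q = 5.67×10⁻⁸ × 8.06×10^12 / 3.012 = 1.52×10^5 W/m².
Q = q·A = 1.52×10^5 × 8.0 = 1.21×10^6 W.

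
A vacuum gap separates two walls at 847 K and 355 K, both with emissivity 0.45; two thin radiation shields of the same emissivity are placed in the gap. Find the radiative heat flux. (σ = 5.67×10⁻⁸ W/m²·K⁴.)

q ≈ 2740 W/m²

Each of the 3 gaps contributes resistance (2/ε − 1) = 2/0.45 − 1 = 3.444; total = 10.33.
q = σ(T₁⁴ − T₂⁴) / 10.33 = 5.67×10⁻⁸ × 4.99×10^11 / 10.33 = 2740 W/m².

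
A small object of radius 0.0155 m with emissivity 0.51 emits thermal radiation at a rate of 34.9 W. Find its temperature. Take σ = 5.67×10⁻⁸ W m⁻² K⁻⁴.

T ≈ 795 K

A = 4πr² = 4π × (0.0155)² = 3.02×10^-3 m².
From P = εσAT⁴, T = (P / εσA)^(1/4) = (34.9 / (0.51 × 5.67×10⁻⁸ × 3.02×10^-3))^(1/4).
T = (4.00×10^11)^(1/4) = 795 K.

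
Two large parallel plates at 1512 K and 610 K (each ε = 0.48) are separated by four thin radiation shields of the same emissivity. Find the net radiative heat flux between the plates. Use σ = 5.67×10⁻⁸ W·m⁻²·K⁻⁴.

Each of the 5 gaps contributes resistance (2/ε − 1) = 2/0.48 − 1 = 3.167; total = 15.83.
q = σ(T₁⁴ − T₂⁴) / 15.83 = 5.67×10⁻⁸ × 5.09×10^12 / 15.83 = 18200 W/m².

q ≈ 18200 W/m²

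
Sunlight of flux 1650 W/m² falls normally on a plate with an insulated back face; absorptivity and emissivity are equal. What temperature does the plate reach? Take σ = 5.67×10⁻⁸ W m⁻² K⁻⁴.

Absorbed flux αS = emitted flux εσT⁴ (one radiating face); with α = ε, T = (S/σ)^(1/4).
T = (1650 / 5.67×10⁻⁸)^(1/4) = (2.91×10^10)^(1/4).
T = 413 K.

T ≈ 413 K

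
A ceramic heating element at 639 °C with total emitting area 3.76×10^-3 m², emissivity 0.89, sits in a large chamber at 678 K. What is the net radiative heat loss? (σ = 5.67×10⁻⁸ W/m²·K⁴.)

Q ≈ 91.2 W

Convert: 639 °C = 912 K.
Q = εσA(T⁴ − T_s⁴). T⁴ − T_s⁴ = (912)⁴ − (678)⁴ = 6.92×10^11 − 2.11×10^11 = 4.80×10^11 K⁴.
Q = 0.89 × 5.67×10⁻⁸ × 3.76×10^-3 × 4.80×10^11 = 91.2 W.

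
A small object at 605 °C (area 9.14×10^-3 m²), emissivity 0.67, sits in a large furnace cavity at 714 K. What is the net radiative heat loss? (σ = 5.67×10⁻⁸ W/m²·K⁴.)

Q ≈ 116 W

Convert: 605 °C = 878 K.
Q = εσA(T⁴ − T_s⁴). T⁴ − T_s⁴ = (878)⁴ − (714)⁴ = 5.94×10^11 − 2.60×10^11 = 3.34×10^11 K⁴.
Q = 0.67 × 5.67×10⁻⁸ × 9.14×10^-3 × 3.34×10^11 = 116 W.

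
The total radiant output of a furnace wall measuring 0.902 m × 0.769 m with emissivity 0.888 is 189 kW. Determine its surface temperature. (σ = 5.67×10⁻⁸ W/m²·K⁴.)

A = 0.902 × 0.769 = 0.694 m².
From P = εσAT⁴, T = (P / εσA)^(1/4) = (1.89×10^5 / (0.888 × 5.67×10⁻⁸ × 0.694))^(1/4).
T = (5.41×10^12)^(1/4) = 1530 K.

T ≈ 1530 K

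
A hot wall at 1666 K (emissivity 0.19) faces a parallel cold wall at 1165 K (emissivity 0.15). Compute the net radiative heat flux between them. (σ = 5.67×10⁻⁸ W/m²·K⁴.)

q ≈ 30400 W/m²

For two large parallel gray plates, q = σ(T₁⁴ − T₂⁴) / (1/ε₁ + 1/ε₂ − 1).
1/ε₁ + 1/ε₂ − 1 = 1/0.19 + 1/0.15 − 1 = 10.93.
T₁⁴ − T₂⁴ = 7.70×10^12 − 1.84×10^12 = 5.86×10^12 K⁴.
q = 5.67×10⁻⁸ × 5.86×10^12 / 10.93 = 30400 W/m².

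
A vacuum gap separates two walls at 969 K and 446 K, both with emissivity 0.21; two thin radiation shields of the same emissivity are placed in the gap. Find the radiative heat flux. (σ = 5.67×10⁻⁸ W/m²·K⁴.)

Each of the 3 gaps contributes resistance (2/ε − 1) = 2/0.21 − 1 = 8.524; total = 25.57.
q = σ(T₁⁴ − T₂⁴) / 25.57 = 5.67×10⁻⁸ × 8.42×10^11 / 25.57 = 1870 W/m².

q ≈ 1870 W/m²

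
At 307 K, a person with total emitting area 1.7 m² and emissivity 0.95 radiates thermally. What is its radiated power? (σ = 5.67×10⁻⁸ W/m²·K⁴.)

P = εσAT⁴ = 0.95 × 5.67×10⁻⁸ × 1.70 × (307)⁴ = 0.95 × 5.67×10⁻⁸ × 1.70 × 8.88×10^9.
P = 813 W.

P ≈ 813 W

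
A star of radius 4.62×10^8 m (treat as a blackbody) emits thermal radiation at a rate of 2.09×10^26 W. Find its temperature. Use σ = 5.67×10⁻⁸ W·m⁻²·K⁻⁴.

A = 4πr² = 4π × (4.62×10^8)² = 2.68×10^18 m².
From P = σAT⁴, T = (P / σA)^(1/4) = (2.09×10^26 / (5.67×10⁻⁸ × 2.68×10^18))^(1/4).
T = (1.37×10^15)^(1/4) = 6090 K.

T ≈ 6090 K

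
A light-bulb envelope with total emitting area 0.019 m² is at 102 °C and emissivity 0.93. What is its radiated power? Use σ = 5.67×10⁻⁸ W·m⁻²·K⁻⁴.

102 °C = 375 K.
Stefan–Boltzmann: P = εσAT⁴ = 0.93 × 5.67×10⁻⁸ × 0.0190 × (375)⁴ = 0.93 × 5.67×10⁻⁸ × 0.0190 × 1.98×10^10.
P = 19.8 W.

P ≈ 19.8 W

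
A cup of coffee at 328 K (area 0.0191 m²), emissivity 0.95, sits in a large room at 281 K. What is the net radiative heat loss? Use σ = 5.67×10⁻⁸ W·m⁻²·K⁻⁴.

Q = εσA(T⁴ − T_s⁴). T⁴ − T_s⁴ = (328)⁴ − (281)⁴ = 1.16×10^10 − 6.23×10^9 = 5.34×10^9 K⁴.
Q = 0.95 × 5.67×10⁻⁸ × 0.0191 × 5.34×10^9 = 5.49 W.

Q ≈ 5.49 W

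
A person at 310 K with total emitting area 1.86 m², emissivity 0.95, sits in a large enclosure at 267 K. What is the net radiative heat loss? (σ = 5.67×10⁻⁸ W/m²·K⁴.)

Q = εσA(T⁴ − T_s⁴). T⁴ − T_s⁴ = (310)⁴ − (267)⁴ = 9.24×10^9 − 5.08×10^9 = 4.15×10^9 K⁴.
Q = 0.95 × 5.67×10⁻⁸ × 1.86 × 4.15×10^9 = 416 W.

Q ≈ 416 W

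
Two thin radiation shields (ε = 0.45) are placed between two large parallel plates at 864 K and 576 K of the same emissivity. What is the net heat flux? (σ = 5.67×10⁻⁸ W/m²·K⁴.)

Each of the 3 gaps contributes resistance (2/ε − 1) = 2/0.45 − 1 = 3.444; total = 10.33.
q = σ(T₁⁴ − T₂⁴) / 10.33 = 5.67×10⁻⁸ × 4.47×10^11 / 10.33 = 2450 W/m².

q ≈ 2450 W/m²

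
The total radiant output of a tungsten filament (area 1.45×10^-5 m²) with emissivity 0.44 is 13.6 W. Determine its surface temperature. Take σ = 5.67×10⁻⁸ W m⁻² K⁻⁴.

T ≈ 2480 K

From P = εσAT⁴, T = (P / εσA)^(1/4) = (13.6 / (0.44 × 5.67×10⁻⁸ × 1.45×10^-5))^(1/4).
T = (3.76×10^13)^(1/4) = 2480 K.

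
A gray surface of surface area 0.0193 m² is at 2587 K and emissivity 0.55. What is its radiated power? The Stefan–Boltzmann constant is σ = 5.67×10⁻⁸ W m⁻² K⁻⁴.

P = εσAT⁴ = 0.55 × 5.67×10⁻⁸ × 0.0193 × (2587)⁴ = 0.55 × 5.67×10⁻⁸ × 0.0193 × 4.48×10^13.
P = 27000 W.

P ≈ 27000 W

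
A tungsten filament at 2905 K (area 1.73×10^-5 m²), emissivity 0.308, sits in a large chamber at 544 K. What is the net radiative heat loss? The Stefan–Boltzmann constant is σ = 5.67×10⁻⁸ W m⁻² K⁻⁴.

Q ≈ 21.5 W

Q = εσA(T⁴ − T_s⁴). T⁴ − T_s⁴ = (2905)⁴ − (544)⁴ = 7.12×10^13 − 8.76×10^10 = 7.11×10^13 K⁴.
Q = 0.308 × 5.67×10⁻⁸ × 1.73×10^-5 × 7.11×10^13 = 21.5 W.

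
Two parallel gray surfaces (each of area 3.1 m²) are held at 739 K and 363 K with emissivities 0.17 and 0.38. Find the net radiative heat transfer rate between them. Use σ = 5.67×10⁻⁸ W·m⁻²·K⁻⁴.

Q ≈ 6570 W

For two large parallel gray plates, q = σ(T₁⁴ − T₂⁴) / (1/ε₁ + 1/ε₂ − 1).
1/ε₁ + 1/ε₂ − 1 = 1/0.17 + 1/0.38 − 1 = 7.514.
T₁⁴ − T₂⁴ = 2.98×10^11 − 1.74×10^10 = 2.81×10^11 K⁴.
q = 5.67×10⁻⁸ × 2.81×10^11 / 7.514 = 2120 W/m².
Q = q·A = 2120 × 3.1 = 6570 W.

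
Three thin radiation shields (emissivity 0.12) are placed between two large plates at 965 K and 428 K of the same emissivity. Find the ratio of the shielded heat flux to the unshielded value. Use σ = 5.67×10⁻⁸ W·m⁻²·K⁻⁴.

ratio ≈ 0.250

With N identical shields there are N+1 = 4 gaps in series, each with the same radiative resistance, so the flux falls to 1/(N+1) of its unshielded value.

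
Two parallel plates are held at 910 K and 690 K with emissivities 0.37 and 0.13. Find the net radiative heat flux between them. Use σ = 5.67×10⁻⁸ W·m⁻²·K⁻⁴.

For two large parallel gray plates, q = σ(T₁⁴ − T₂⁴) / (1/ε₁ + 1/ε₂ − 1).
1/ε₁ + 1/ε₂ − 1 = 1/0.37 + 1/0.13 − 1 = 9.395.
T₁⁴ − T₂⁴ = 6.86×10^11 − 2.27×10^11 = 4.59×10^11 K⁴.
q = 5.67×10⁻⁸ × 4.59×10^11 / 9.395 = 2770 W/m².

q ≈ 2770 W/m²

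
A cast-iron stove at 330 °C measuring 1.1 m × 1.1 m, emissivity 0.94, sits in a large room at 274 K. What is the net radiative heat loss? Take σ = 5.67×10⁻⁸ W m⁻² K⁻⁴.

Q ≈ 8160 W

A = 1.1 × 1.1 = 1.21 m².
Convert: 330 °C = 603 K.
Q = εσA(T⁴ − T_s⁴). T⁴ − T_s⁴ = (603)⁴ − (274)⁴ = 1.32×10^11 − 5.64×10^9 = 1.27×10^11 K⁴.
Q = 0.94 × 5.67×10⁻⁸ × 1.21 × 1.27×10^11 = 8160 W.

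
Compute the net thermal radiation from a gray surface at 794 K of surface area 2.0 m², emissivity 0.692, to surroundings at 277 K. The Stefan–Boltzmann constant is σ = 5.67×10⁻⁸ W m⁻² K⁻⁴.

Q = εσA(T⁴ − T_s⁴). T⁴ − T_s⁴ = (794)⁴ − (277)⁴ = 3.97×10^11 − 5.89×10^9 = 3.92×10^11 K⁴.
Q = 0.692 × 5.67×10⁻⁸ × 2.00 × 3.92×10^11 = 30700 W.

Q ≈ 30700 W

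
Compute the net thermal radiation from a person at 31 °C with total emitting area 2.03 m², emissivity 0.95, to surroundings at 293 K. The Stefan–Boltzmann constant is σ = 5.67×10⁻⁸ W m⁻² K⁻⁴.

Convert: 31 °C = 304 K.
Q = εσA(T⁴ − T_s⁴). T⁴ − T_s⁴ = (304)⁴ − (293)⁴ = 8.54×10^9 − 7.37×10^9 = 1.17×10^9 K⁴.
Q = 0.95 × 5.67×10⁻⁸ × 2.03 × 1.17×10^9 = 128 W.

Q ≈ 128 W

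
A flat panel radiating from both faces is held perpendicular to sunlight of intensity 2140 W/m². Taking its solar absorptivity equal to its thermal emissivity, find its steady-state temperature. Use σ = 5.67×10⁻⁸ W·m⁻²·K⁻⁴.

T ≈ 371 K

Absorbed flux αS = emitted flux 2εσT⁴ per unit area; with α = ε this gives T = (S/2σ)^(1/4).
T = (2140 / (2 × 5.67×10⁻⁸))^(1/4) = (1.89×10^10)^(1/4).
T = 371 K.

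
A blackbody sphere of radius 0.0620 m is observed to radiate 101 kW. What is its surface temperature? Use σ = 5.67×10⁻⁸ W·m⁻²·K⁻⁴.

T ≈ 2460 K

A = 4πr² = 4π × (0.0620)² = 0.0483 m².
From P = σAT⁴, T = (P / σA)^(1/4) = (1.01×10^5 / (5.67×10⁻⁸ × 0.0483))^(1/4).
T = (3.69×10^13)^(1/4) = 2460 K.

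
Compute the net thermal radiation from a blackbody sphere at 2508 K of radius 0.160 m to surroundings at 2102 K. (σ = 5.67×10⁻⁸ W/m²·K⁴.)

A = 4πr² = 4π × (0.160)² = 0.322 m².
Q = σA(T⁴ − T_s⁴). T⁴ − T_s⁴ = (2508)⁴ − (2102)⁴ = 3.96×10^13 − 1.95×10^13 = 2.00×10^13 K⁴.
Q = 5.67×10⁻⁸ × 0.322 × 2.00×10^13 = 3.66×10^5 W.

Q ≈ 3.66×10^5 W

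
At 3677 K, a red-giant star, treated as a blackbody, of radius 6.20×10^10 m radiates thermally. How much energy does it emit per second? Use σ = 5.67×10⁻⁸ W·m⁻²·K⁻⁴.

A = 4πr² = 4π × (6.20×10^10)² = 4.83×10^22 m².
P = σAT⁴ = 5.67×10⁻⁸ × 4.83×10^22 × (3677)⁴ = 5.67×10⁻⁸ × 4.83×10^22 × 1.83×10^14.
P = 5.01×10^29 W.

P ≈ 5.01×10^29 W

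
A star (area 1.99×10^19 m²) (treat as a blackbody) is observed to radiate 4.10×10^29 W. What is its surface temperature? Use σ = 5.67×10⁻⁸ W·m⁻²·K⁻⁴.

From P = σAT⁴, T = (P / σA)^(1/4) = (4.10×10^29 / (5.67×10⁻⁸ × 1.99×10^19))^(1/4).
T = (3.63×10^17)^(1/4) = 24600 K.

T ≈ 24600 K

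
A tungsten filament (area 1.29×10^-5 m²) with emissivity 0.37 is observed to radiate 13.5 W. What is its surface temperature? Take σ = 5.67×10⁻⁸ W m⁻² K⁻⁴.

From P = εσAT⁴, T = (P / εσA)^(1/4) = (13.5 / (0.37 × 5.67×10⁻⁸ × 1.29×10^-5))^(1/4).
T = (4.99×10^13)^(1/4) = 2660 K.

T ≈ 2660 K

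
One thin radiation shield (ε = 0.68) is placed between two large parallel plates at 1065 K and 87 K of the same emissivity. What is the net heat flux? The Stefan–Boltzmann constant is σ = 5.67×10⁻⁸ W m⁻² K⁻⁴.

Each of the 2 gaps contributes resistance (2/ε − 1) = 2/0.68 − 1 = 1.941; total = 3.882.
q = σ(T₁⁴ − T₂⁴) / 3.882 = 5.67×10⁻⁸ × 1.29×10^12 / 3.882 = 18800 W/m².

q ≈ 18800 W/m²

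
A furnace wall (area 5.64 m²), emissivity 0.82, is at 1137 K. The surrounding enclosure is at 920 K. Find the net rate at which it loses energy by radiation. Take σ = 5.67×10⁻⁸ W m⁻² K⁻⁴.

Q = εσA(T⁴ − T_s⁴). T⁴ − T_s⁴ = (1137)⁴ − (920)⁴ = 1.67×10^12 − 7.16×10^11 = 9.55×10^11 K⁴.
Q = 0.82 × 5.67×10⁻⁸ × 5.64 × 9.55×10^11 = 2.50×10^5 W.

Q ≈ 2.50×10^5 W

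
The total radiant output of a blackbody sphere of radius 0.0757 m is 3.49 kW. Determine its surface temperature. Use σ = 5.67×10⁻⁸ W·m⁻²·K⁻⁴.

T ≈ 962 K

A = 4πr² = 4π × (0.0757)² = 0.0720 m².
From P = σAT⁴, T = (P / σA)^(1/4) = (3490 / (5.67×10⁻⁸ × 0.0720))^(1/4).
T = (8.55×10^11)^(1/4) = 962 K.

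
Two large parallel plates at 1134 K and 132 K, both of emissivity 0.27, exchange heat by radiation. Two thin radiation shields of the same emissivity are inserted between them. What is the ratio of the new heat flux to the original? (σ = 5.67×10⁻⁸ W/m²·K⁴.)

With N identical shields there are N+1 = 3 gaps in series, each with the same radiative resistance, so the flux falls to 1/(N+1) of its unshielded value.

ratio ≈ 0.333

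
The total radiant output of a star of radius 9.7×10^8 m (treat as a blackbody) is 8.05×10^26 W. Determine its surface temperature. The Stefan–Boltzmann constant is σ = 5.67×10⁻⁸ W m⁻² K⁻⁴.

T ≈ 5890 K

A = 4πr² = 4π × (9.7×10^8)² = 1.18×10^19 m².
From P = σAT⁴, T = (P / σA)^(1/4) = (8.05×10^26 / (5.67×10⁻⁸ × 1.18×10^19))^(1/4).
T = (1.20×10^15)^(1/4) = 5890 K.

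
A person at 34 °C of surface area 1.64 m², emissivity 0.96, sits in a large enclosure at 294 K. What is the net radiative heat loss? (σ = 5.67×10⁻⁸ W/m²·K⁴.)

Convert: 34 °C = 307 K.
Q = εσA(T⁴ − T_s⁴). T⁴ − T_s⁴ = (307)⁴ − (294)⁴ = 8.88×10^9 − 7.47×10^9 = 1.41×10^9 K⁴.
Q = 0.96 × 5.67×10⁻⁸ × 1.64 × 1.41×10^9 = 126 W.

Q ≈ 126 W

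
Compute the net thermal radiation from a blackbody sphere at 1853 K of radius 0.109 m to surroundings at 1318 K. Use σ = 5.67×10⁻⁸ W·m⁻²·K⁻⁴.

A = 4πr² = 4π × (0.109)² = 0.149 m².
Q = σA(T⁴ − T_s⁴). T⁴ − T_s⁴ = (1853)⁴ − (1318)⁴ = 1.18×10^13 − 3.02×10^12 = 8.77×10^12 K⁴.
Q = 5.67×10⁻⁸ × 0.149 × 8.77×10^12 = 74300 W.

Q ≈ 74300 W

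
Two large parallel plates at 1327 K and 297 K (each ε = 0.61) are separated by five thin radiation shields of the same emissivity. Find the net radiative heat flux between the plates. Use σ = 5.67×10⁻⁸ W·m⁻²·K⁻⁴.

Each of the 6 gaps contributes resistance (2/ε − 1) = 2/0.61 − 1 = 2.279; total = 13.67.
q = σ(T₁⁴ − T₂⁴) / 13.67 = 5.67×10⁻⁸ × 3.09×10^12 / 13.67 = 12800 W/m².

q ≈ 12800 W/m²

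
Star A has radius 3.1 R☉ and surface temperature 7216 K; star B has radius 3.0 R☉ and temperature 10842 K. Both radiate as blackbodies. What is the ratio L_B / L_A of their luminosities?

L_B/L_A ≈ 4.77

L = 4πR²σT⁴ ∝ R²T⁴, so L_B/L_A = (3.0/3.1)² × (10842/7216)⁴ = 0.937 × 5.10 = 4.77.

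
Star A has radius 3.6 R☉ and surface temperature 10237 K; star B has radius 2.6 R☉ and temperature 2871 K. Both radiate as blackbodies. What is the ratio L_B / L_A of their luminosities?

L = 4πR²σT⁴ ∝ R²T⁴, so L_B/L_A = (2.6/3.6)² × (2871/10237)⁴ = 0.522 × 6.19×10^-3 = 3.23×10^-3.

L_B/L_A ≈ 3.23×10^-3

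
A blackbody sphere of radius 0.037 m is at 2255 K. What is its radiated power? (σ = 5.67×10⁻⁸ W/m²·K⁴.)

P ≈ 25200 W

A = 4πr² = 4π × (0.037)² = 0.0172 m².
P = σAT⁴ = 5.67×10⁻⁸ × 0.0172 × (2255)⁴ = 5.67×10⁻⁸ × 0.0172 × 2.59×10^13.
P = 25200 W.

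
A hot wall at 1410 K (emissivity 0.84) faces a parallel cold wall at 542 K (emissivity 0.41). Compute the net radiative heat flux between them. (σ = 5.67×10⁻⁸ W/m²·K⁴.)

q ≈ 83400 W/m²

For two large parallel gray plates, q = σ(T₁⁴ − T₂⁴) / (1/ε₁ + 1/ε₂ − 1).
1/ε₁ + 1/ε₂ − 1 = 1/0.84 + 1/0.41 − 1 = 2.630.
T₁⁴ − T₂⁴ = 3.95×10^12 − 8.63×10^10 = 3.87×10^12 K⁴.
q = 5.67×10⁻⁸ × 3.87×10^12 / 2.630 = 83400 W/m².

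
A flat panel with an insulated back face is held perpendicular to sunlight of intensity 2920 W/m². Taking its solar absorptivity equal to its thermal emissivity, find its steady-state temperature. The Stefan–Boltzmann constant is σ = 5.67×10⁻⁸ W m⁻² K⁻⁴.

Absorbed flux αS = emitted flux εσT⁴ (one radiating face); with α = ε, T = (S/σ)^(1/4).
T = (2920 / 5.67×10⁻⁸)^(1/4) = (5.15×10^10)^(1/4).
T = 476 K.

T ≈ 476 K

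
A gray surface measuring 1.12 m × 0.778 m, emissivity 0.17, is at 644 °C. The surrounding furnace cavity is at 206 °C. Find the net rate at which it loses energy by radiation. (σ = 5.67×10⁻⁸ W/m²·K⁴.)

A = 1.12 × 0.778 = 0.871 m².
Convert: 644 °C = 917 K; 206 °C = 479 K.
Q = εσA(T⁴ − T_s⁴). T⁴ − T_s⁴ = (917)⁴ − (479)⁴ = 7.07×10^11 − 5.26×10^10 = 6.54×10^11 K⁴.
Q = 0.17 × 5.67×10⁻⁸ × 0.871 × 6.54×10^11 = 5500 W.

Q ≈ 5500 W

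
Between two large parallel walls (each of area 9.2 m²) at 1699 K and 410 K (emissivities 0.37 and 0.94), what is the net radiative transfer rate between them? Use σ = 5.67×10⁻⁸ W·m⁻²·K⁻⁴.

Q ≈ 1.57×10^6 W

For two large parallel gray plates, q = σ(T₁⁴ − T₂⁴) / (1/ε₁ + 1/ε₂ − 1).
1/ε₁ + 1/ε₂ − 1 = 1/0.37 + 1/0.94 − 1 = 2.767.
T₁⁴ − T₂⁴ = 8.33×10^12 − 2.83×10^10 = 8.30×10^12 K⁴.
q = 5.67×10⁻⁸ × 8.30×10^12 / 2.767 = 1.70×10^5 W/m².
Q = q·A = 1.70×10^5 × 9.2 = 1.57×10^6 W.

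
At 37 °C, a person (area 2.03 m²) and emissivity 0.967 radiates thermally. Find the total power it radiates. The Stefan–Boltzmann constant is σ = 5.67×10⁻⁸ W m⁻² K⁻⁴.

P ≈ 1030 W

37 °C = 310 K.
P = εσAT⁴ = 0.967 × 5.67×10⁻⁸ × 2.03 × (310)⁴ = 0.967 × 5.67×10⁻⁸ × 2.03 × 9.24×10^9.
P = 1030 W.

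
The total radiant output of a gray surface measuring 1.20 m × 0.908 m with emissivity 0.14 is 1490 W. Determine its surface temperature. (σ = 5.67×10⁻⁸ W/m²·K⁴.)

T ≈ 644 K

A = 1.20 × 0.908 = 1.09 m².
From P = εσAT⁴, T = (P / εσA)^(1/4) = (1490 / (0.14 × 5.67×10⁻⁸ × 1.09))^(1/4).
T = (1.72×10^11)^(1/4) = 644 K.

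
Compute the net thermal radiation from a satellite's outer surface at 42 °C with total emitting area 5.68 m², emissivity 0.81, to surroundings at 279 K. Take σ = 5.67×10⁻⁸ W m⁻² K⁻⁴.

Convert: 42 °C = 315 K.
Q = εσA(T⁴ − T_s⁴). T⁴ − T_s⁴ = (315)⁴ − (279)⁴ = 9.85×10^9 − 6.06×10^9 = 3.79×10^9 K⁴.
Q = 0.81 × 5.67×10⁻⁸ × 5.68 × 3.79×10^9 = 988 W.

Q ≈ 988 W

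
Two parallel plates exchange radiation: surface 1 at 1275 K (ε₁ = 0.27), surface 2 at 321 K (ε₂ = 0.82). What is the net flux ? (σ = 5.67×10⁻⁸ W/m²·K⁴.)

q ≈ 38000 W/m²

For two large parallel gray plates, q = σ(T₁⁴ − T₂⁴) / (1/ε₁ + 1/ε₂ − 1).
1/ε₁ + 1/ε₂ − 1 = 1/0.27 + 1/0.82 − 1 = 3.923.
T₁⁴ − T₂⁴ = 2.64×10^12 − 1.06×10^10 = 2.63×10^12 K⁴.
q = 5.67×10⁻⁸ × 2.63×10^12 / 3.923 = 38000 W/m².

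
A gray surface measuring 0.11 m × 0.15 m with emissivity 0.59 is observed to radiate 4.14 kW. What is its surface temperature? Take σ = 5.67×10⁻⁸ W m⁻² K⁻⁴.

T ≈ 1650 K

A = 0.11 × 0.15 = 0.0165 m².
From P = εσAT⁴, T = (P / εσA)^(1/4) = (4140 / (0.59 × 5.67×10⁻⁸ × 0.0165))^(1/4).
T = (7.50×10^12)^(1/4) = 1650 K.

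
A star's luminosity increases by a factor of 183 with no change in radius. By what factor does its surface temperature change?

P ∝ T⁴ ⇒ T ∝ P^(1/4), so T scales by (183)^(1/4) = 3.68.

factor ≈ 3.68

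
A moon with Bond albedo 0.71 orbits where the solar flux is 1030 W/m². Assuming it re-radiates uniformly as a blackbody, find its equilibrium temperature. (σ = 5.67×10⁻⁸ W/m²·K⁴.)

Power absorbed = (1−a)S·πR²; power emitted = 4πR²σT⁴. Equating and cancelling πR²:
T = ((1−a)S / 4σ)^(1/4) = (299 / (4 × 5.67×10⁻⁸))^(1/4) = (1.32×10^9)^(1/4).
T = 191 K.

T ≈ 191 K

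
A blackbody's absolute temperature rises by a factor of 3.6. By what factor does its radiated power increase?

P ∝ T⁴, so the power scales as (3.6)⁴ = 168.

factor ≈ 168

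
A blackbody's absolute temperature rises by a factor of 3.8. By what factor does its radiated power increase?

P ∝ T⁴, so the power scales as (3.8)⁴ = 209.

factor ≈ 209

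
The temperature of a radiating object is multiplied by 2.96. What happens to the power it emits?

factor ≈ 76.8

P ∝ T⁴, so the power scales as (2.96)⁴ = 76.8.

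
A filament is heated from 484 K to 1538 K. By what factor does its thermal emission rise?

ratio ≈ 102

P ∝ T⁴, so the ratio is (1538/484)⁴ = (3.178)⁴ = 102.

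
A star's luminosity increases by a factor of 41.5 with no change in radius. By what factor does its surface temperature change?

P ∝ T⁴ ⇒ T ∝ P^(1/4), so T scales by (41.5)^(1/4) = 2.54.

factor ≈ 2.54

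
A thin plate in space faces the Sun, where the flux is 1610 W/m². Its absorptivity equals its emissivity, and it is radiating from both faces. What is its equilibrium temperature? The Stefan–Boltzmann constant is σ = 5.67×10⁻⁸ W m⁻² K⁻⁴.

T ≈ 345 K

Absorbed flux αS = emitted flux 2εσT⁴ per unit area; with α = ε this gives T = (S/2σ)^(1/4).
T = (1610 / (2 × 5.67×10⁻⁸))^(1/4) = (1.42×10^10)^(1/4).
T = 345 K.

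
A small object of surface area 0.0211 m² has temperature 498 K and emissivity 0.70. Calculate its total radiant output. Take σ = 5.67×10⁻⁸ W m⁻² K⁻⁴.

P ≈ 51.5 W

Stefan–Boltzmann: P = εσAT⁴ = 0.70 × 5.67×10⁻⁸ × 0.0211 × (498)⁴ = 0.70 × 5.67×10⁻⁸ × 0.0211 × 6.15×10^10.
P = 51.5 W.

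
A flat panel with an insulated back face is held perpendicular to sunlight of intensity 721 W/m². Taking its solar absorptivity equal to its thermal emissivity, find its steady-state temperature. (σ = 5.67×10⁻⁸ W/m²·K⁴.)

T ≈ 336 K

Absorbed flux αS = emitted flux εσT⁴ (one radiating face); with α = ε, T = (S/σ)^(1/4).
T = (721 / 5.67×10⁻⁸)^(1/4) = (1.27×10^10)^(1/4).
T = 336 K.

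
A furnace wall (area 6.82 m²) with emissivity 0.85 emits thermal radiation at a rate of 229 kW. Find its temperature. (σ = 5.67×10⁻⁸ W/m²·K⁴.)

T ≈ 914 K

From P = εσAT⁴, T = (P / εσA)^(1/4) = (2.29×10^5 / (0.85 × 5.67×10⁻⁸ × 6.82))^(1/4).
T = (6.97×10^11)^(1/4) = 914 K.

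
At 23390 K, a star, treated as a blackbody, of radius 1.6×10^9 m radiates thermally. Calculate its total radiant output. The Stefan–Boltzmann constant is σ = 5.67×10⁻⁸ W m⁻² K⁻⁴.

P ≈ 5.46×10^29 W

A = 4πr² = 4π × (1.6×10^9)² = 3.22×10^19 m².
P = σAT⁴ = 5.67×10⁻⁸ × 3.22×10^19 × (23390)⁴ = 5.67×10⁻⁸ × 3.22×10^19 × 2.99×10^17.
P = 5.46×10^29 W.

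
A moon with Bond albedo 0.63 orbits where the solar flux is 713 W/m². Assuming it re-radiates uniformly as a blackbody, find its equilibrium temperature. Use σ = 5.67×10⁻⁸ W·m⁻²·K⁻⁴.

Power absorbed = (1−a)S·πR²; power emitted = 4πR²σT⁴. Equating and cancelling πR²:
T = ((1−a)S / 4σ)^(1/4) = (264 / (4 × 5.67×10⁻⁸))^(1/4) = (1.16×10^9)^(1/4).
T = 185 K.

T ≈ 185 K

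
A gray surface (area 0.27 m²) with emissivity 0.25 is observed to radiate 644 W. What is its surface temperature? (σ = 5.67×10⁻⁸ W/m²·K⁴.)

T ≈ 640 K

From P = εσAT⁴, T = (P / εσA)^(1/4) = (644 / (0.25 × 5.67×10⁻⁸ × 0.270))^(1/4).
T = (1.68×10^11)^(1/4) = 640 K.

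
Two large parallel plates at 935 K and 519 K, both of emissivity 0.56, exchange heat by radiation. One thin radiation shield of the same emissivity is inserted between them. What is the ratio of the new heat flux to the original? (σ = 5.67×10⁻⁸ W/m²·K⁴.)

With N identical shields there are N+1 = 2 gaps in series, each with the same radiative resistance, so the flux falls to 1/(N+1) of its unshielded value.

ratio ≈ 0.500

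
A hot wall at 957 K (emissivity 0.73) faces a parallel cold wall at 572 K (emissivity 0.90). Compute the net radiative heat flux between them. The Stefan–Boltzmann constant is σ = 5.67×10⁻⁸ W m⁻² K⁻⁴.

For two large parallel gray plates, q = σ(T₁⁴ − T₂⁴) / (1/ε₁ + 1/ε₂ − 1).
1/ε₁ + 1/ε₂ − 1 = 1/0.73 + 1/0.90 − 1 = 1.481.
T₁⁴ − T₂⁴ = 8.39×10^11 − 1.07×10^11 = 7.32×10^11 K⁴.
q = 5.67×10⁻⁸ × 7.32×10^11 / 1.481 = 28000 W/m².

q ≈ 28000 W/m²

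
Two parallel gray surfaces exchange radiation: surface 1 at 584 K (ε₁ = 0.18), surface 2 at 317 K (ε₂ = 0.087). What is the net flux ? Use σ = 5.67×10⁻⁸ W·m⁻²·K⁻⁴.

For two large parallel gray plates, q = σ(T₁⁴ − T₂⁴) / (1/ε₁ + 1/ε₂ − 1).
1/ε₁ + 1/ε₂ − 1 = 1/0.18 + 1/0.087 − 1 = 16.05.
T₁⁴ − T₂⁴ = 1.16×10^11 − 1.01×10^10 = 1.06×10^11 K⁴.
q = 5.67×10⁻⁸ × 1.06×10^11 / 16.05 = 375 W/m².

q ≈ 375 W/m²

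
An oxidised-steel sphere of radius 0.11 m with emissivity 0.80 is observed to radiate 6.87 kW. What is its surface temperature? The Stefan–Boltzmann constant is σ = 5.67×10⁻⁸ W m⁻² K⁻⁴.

T ≈ 999 K

A = 4πr² = 4π × (0.11)² = 0.152 m².
From P = εσAT⁴, T = (P / εσA)^(1/4) = (6870 / (0.80 × 5.67×10⁻⁸ × 0.152))^(1/4).
T = (9.96×10^11)^(1/4) = 999 K.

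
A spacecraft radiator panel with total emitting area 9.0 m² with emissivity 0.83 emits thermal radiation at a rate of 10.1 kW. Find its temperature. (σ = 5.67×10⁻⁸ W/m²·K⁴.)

T ≈ 393 K

From P = εσAT⁴, T = (P / εσA)^(1/4) = (10100 / (0.83 × 5.67×10⁻⁸ × 9.00))^(1/4).
T = (2.38×10^10)^(1/4) = 393 K.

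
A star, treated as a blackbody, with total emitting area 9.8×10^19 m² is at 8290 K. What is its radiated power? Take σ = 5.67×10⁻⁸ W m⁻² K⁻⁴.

P = σAT⁴ = 5.67×10⁻⁸ × 9.80×10^19 × (8290)⁴ = 5.67×10⁻⁸ × 9.80×10^19 × 4.72×10^15.
P = 2.62×10^28 W.

P ≈ 2.62×10^28 W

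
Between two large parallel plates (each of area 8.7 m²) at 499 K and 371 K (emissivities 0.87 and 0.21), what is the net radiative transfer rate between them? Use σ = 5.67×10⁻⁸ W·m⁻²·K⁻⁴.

For two large parallel gray plates, q = σ(T₁⁴ − T₂⁴) / (1/ε₁ + 1/ε₂ − 1).
1/ε₁ + 1/ε₂ − 1 = 1/0.87 + 1/0.21 − 1 = 4.911.
T₁⁴ − T₂⁴ = 6.20×10^10 − 1.89×10^10 = 4.31×10^10 K⁴.
q = 5.67×10⁻⁸ × 4.31×10^10 / 4.911 = 497 W/m².
Q = q·A = 497 × 8.7 = 4320 W.

Q ≈ 4320 W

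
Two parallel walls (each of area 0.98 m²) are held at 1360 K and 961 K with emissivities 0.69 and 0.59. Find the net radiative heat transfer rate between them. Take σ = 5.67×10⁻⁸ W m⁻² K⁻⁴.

For two large parallel gray plates, q = σ(T₁⁴ − T₂⁴) / (1/ε₁ + 1/ε₂ − 1).
1/ε₁ + 1/ε₂ − 1 = 1/0.69 + 1/0.59 − 1 = 2.144.
T₁⁴ − T₂⁴ = 3.42×10^12 − 8.53×10^11 = 2.57×10^12 K⁴.
q = 5.67×10⁻⁸ × 2.57×10^12 / 2.144 = 67900 W/m².
Q = q·A = 67900 × 0.98 = 66600 W.

Q ≈ 66600 W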